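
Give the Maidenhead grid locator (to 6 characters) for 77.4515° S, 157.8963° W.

BB12bn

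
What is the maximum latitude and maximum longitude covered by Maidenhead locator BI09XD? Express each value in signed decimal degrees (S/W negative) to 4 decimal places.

-0.8333, -158.0000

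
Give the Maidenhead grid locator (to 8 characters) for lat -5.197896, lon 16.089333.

JI84bt02

Shift to the Maidenhead origin (180°W, 90°S): lon 196.08933, lat 84.80210.
Field: 196.08933/20 → 9 → J, 84.80210/10 → 8 → I; chars JI.
Square: 16.08933/2 → 8, 4.80210/1 → 4; chars 84.
Subsquare: 0.08933/0.0833333 → 1 → b, 0.80210/0.0416667 → 19 → t; chars bt.
Extended square: 0.00600/0.00833333 → 0, 0.01044/0.00416667 → 2; chars 02.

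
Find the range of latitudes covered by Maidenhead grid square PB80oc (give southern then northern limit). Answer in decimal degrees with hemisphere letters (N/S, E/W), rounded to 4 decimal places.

79.9167° S, 79.8750° S

Field P=15, B=1: +15·20° lon, +1·10° lat → SW at lon 120°, lat -80°.
Square 8, 0: +8·2° lon, +0·1° lat → SW at lon 136°, lat -80°.
Subsquare o=14, c=2: +14·0.0833333° lon, +2·0.0416667° lat → SW at lon 137.167°, lat -79.9167°.
Cell spans 0.0833333° lon × 0.0416667° lat.
south 79.9167° S, north 79.8750° S.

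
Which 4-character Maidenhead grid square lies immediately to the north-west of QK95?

QK86

Longitude square 9; −1 → 8.
Latitude square 5; +1 → 6.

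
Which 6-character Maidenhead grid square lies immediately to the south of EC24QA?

Latitude subsquare a = 0; −1 → -1, wraps to 23 = x, carry into square.
Latitude square 4; −1 → 3.
The longitude characters are unchanged.

EC23qx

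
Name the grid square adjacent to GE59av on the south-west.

Longitude subsquare a = 0; −1 → -1, wraps to 23 = x, carry into square.
Longitude square 5; −1 → 4.
Latitude subsquare v = 21; −1 → 20 = u.

GE49xu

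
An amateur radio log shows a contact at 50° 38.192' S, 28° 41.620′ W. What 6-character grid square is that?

Add 180° to longitude and 90° to latitude: 151.3063, 39.3635.
Field (20°×10°, letters A–R): 151.3063/20 → 7 → H, 39.3635/10 → 3 → D; chars HD.
Square (2°×1°, digits 0–9): 11.3063/2 → 5, 9.3635/1 → 9; chars 59.
Subsquare (5′×2.5′, letters a–x): 1.3063/0.0833333 → 15 → p, 0.3635/0.0416667 → 8 → i; chars pi.

HD59pi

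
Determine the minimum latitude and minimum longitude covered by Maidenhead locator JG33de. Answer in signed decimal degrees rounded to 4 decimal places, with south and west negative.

Field J=9, G=6: +9·20° lon, +6·10° lat → SW at lon 0°, lat -30°.
Square 3, 3: +3·2° lon, +3·1° lat → SW at lon 6°, lat -27°.
Subsquare d=3, e=4: +3·0.0833333° lon, +4·0.0416667° lat → SW at lon 6.25°, lat -26.8333°.
latitude -26.8333, longitude 6.2500.

-26.8333, 6.2500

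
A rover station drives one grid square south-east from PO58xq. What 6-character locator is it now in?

PO68ap

Longitude subsquare x = 23; +1 → 24, wraps to 0 = a, carry into square.
Longitude square 5; +1 → 6.
Latitude subsquare q = 16; −1 → 15 = p.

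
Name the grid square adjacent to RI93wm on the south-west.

RI93vl

Longitude subsquare w = 22; −1 → 21 = v.
Latitude subsquare m = 12; −1 → 11 = l.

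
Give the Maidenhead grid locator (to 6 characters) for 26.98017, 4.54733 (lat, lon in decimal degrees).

Add 180° to longitude and 90° to latitude: 184.5473, 116.9802.
Field (20°×10°, letters A–R): 184.5473/20 → 9 → J, 116.9802/10 → 11 → L; chars JL.
Square (2°×1°, digits 0–9): 4.5473/2 → 2, 6.9802/1 → 6; chars 26.
Subsquare (5′×2.5′, letters a–x): 0.5473/0.0833333 → 6 → g, 0.9802/0.0416667 → 23 → x; chars gx.

JL26gx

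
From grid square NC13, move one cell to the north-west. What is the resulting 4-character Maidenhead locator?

NC04

Longitude square 1; −1 → 0.
Latitude square 3; +1 → 4.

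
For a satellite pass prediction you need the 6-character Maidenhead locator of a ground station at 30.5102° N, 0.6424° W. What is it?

Offset from 180°W / 90°S: lon 179.3576°, lat 120.5102°.
Field: lon ⌊179.3576/20⌋ = 8 → I; lat ⌊120.5102/10⌋ = 12 → M.
Square: lon ⌊19.3576/2⌋ = 9; lat ⌊0.5102/1⌋ = 0.
Subsquare: lon ⌊1.3576/0.0833333⌋ = 16 → q; lat ⌊0.5102/0.0416667⌋ = 12 → m.

IM90qm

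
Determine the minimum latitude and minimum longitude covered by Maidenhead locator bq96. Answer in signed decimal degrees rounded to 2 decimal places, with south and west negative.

Field B=1, Q=16: +1·20° lon, +16·10° lat → SW at lon -160°, lat 70°.
Square 9, 6: +9·2° lon, +6·1° lat → SW at lon -142°, lat 76°.
latitude 76.00, longitude -142.00.

76.00, -142.00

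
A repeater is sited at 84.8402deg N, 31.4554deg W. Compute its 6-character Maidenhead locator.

Offset from 180°W / 90°S: lon 148.5446°, lat 174.8402°.
Field (20°×10°, letters A–R): lon ⌊148.5446/20⌋ = 7 → H; lat ⌊174.8402/10⌋ = 17 → R.
Square (2°×1°, digits 0–9): lon ⌊8.5446/2⌋ = 4; lat ⌊4.8402/1⌋ = 4.
Subsquare (5′×2.5′, letters a–x): lon ⌊0.5446/0.0833333⌋ = 6 → g; lat ⌊0.8402/0.0416667⌋ = 20 → u.

HR44gu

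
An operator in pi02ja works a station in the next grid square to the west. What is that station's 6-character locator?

PI02ia

Longitude subsquare j = 9; −1 → 8 = i.
The latitude characters are unchanged.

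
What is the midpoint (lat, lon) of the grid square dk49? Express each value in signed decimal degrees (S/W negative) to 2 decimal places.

Field D=3, K=10: +3·20° lon, +10·10° lat → SW at lon -120°, lat 10°.
Square 4, 9: +4·2° lon, +9·1° lat → SW at lon -112°, lat 19°.
Cell spans 2° lon × 1° lat. Centre is SW corner plus half of each.
latitude 19.50, longitude -111.00.

19.50, -111.00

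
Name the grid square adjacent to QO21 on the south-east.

Longitude square 2; +1 → 3.
Latitude square 1; −1 → 0.

QO30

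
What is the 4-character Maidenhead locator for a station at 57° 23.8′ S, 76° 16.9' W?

Add 180° to longitude and 90° to latitude: 103.72, 32.60.
Field (20°×10°, letters A–R): 103.72/20 → 5 → F, 32.60/10 → 3 → D; chars FD.
Square (2°×1°, digits 0–9): 3.72/2 → 1, 2.60/1 → 2; chars 12.

FD12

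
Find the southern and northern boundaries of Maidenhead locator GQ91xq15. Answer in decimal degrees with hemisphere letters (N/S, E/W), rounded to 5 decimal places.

71.68750° N, 71.69167° N

Field G=6, Q=16: +6·20° lon, +16·10° lat → SW at lon -60°, lat 70°.
Square 9, 1: +9·2° lon, +1·1° lat → SW at lon -42°, lat 71°.
Subsquare x=23, q=16: +23·0.0833333° lon, +16·0.0416667° lat → SW at lon -40.0833°, lat 71.6667°.
Extended square 1, 5: +1·0.00833333° lon, +5·0.00416667° lat → SW at lon -40.075°, lat 71.6875°.
Cell spans 0.00833333° lon × 0.00416667° lat.
south 71.68750° N, north 71.69167° N.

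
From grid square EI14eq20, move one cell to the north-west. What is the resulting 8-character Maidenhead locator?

EI14eq11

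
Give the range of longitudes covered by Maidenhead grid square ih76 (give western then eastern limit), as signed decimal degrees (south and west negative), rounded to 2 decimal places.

Field I=8, H=7: +8·20° lon, +7·10° lat → SW at lon -20°, lat -20°.
Square 7, 6: +7·2° lon, +6·1° lat → SW at lon -6°, lat -14°.
Cell spans 2° lon × 1° lat.
west -6.00, east -4.00.

-6.00, -4.00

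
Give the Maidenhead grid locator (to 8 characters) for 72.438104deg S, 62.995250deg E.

MB17ln94

Add 180° to longitude and 90° to latitude: 242.99525, 17.56190.
Field: 242.99525/20 → 12 → M, 17.56190/10 → 1 → B; chars MB.
Square: 2.99525/2 → 1, 7.56190/1 → 7; chars 17.
Subsquare: 0.99525/0.0833333 → 11 → l, 0.56190/0.0416667 → 13 → n; chars ln.
Extended square: 0.07858/0.00833333 → 9, 0.02023/0.00416667 → 4; chars 94.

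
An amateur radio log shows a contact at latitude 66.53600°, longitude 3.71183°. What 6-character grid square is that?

JP16um

Add 180° to longitude and 90° to latitude: 183.7118, 156.5360.
Field: 183.7118/20 → 9 → J, 156.5360/10 → 15 → P; chars JP.
Square: 3.7118/2 → 1, 6.5360/1 → 6; chars 16.
Subsquare: 1.7118/0.0833333 → 20 → u, 0.5360/0.0416667 → 12 → m; chars um.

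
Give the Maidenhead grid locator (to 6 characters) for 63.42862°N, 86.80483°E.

NP33jk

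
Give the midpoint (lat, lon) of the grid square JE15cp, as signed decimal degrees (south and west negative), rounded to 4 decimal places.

-44.3542, 2.2083

Field J=9, E=4: +9·20° lon, +4·10° lat → SW at lon 0°, lat -50°.
Square 1, 5: +1·2° lon, +5·1° lat → SW at lon 2°, lat -45°.
Subsquare c=2, p=15: +2·0.0833333° lon, +15·0.0416667° lat → SW at lon 2.16667°, lat -44.375°.
Cell spans 0.0833333° lon × 0.0416667° lat. Centre is SW corner plus half of each.
latitude -44.3542, longitude 2.2083.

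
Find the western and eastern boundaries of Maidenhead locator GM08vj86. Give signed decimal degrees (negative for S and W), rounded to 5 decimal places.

Field G=6, M=12: +6·20° lon, +12·10° lat → SW at lon -60°, lat 30°.
Square 0, 8: +0·2° lon, +8·1° lat → SW at lon -60°, lat 38°.
Subsquare v=21, j=9: +21·0.0833333° lon, +9·0.0416667° lat → SW at lon -58.25°, lat 38.375°.
Extended square 8, 6: +8·0.00833333° lon, +6·0.00416667° lat → SW at lon -58.1833°, lat 38.4°.
Cell spans 0.00833333° lon × 0.00416667° lat.
west -58.18333, east -58.17500.

-58.18333, -58.17500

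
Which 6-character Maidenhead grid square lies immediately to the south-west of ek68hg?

EK68gf

Longitude subsquare h = 7; −1 → 6 = g.
Latitude subsquare g = 6; −1 → 5 = f.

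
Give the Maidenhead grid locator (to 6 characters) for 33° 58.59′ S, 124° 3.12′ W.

CF76xa

Add 180° to longitude and 90° to latitude: 55.9480, 56.0235.
Field: 55.9480/20 → 2 → C, 56.0235/10 → 5 → F; chars CF.
Square: 15.9480/2 → 7, 6.0235/1 → 6; chars 76.
Subsquare: 1.9480/0.0833333 → 23 → x, 0.0235/0.0416667 → 0 → a; chars xa.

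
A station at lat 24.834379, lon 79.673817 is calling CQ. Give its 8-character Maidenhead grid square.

ML94uu00

Offset from 180°W / 90°S: lon 259.67382°, lat 114.83438°.
Field: lon ⌊259.67382/20⌋ = 12 → M; lat ⌊114.83438/10⌋ = 11 → L.
Square: lon ⌊19.67382/2⌋ = 9; lat ⌊4.83438/1⌋ = 4.
Subsquare: lon ⌊1.67382/0.0833333⌋ = 20 → u; lat ⌊0.83438/0.0416667⌋ = 20 → u.
Extended square: lon ⌊0.00715/0.00833333⌋ = 0; lat ⌊0.00105/0.00416667⌋ = 0.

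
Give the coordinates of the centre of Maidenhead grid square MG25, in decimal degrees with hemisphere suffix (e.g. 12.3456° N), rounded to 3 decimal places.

24.500° S, 65.000° E

Field M=12, G=6: +12·20° lon, +6·10° lat → SW at lon 60°, lat -30°.
Square 2, 5: +2·2° lon, +5·1° lat → SW at lon 64°, lat -25°.
Cell spans 2° lon × 1° lat. Centre is SW corner plus half of each.
latitude 24.500° S, longitude 65.000° E.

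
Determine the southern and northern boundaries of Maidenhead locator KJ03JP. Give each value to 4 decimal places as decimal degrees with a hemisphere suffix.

3.6250° N, 3.6667° N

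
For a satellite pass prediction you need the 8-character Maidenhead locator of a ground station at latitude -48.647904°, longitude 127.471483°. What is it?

PE31ri64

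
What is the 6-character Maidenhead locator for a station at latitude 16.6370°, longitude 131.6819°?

Shift to the Maidenhead origin (180°W, 90°S): lon 311.6819, lat 106.6370.
Field: 311.6819/20 → 15 → P, 106.6370/10 → 10 → K; chars PK.
Square: 11.6819/2 → 5, 6.6370/1 → 6; chars 56.
Subsquare: 1.6819/0.0833333 → 20 → u, 0.6370/0.0416667 → 15 → p; chars up.

PK56up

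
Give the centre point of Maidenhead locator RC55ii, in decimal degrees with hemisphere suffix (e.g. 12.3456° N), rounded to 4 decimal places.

Field R=17, C=2: +17·20° lon, +2·10° lat → SW at lon 160°, lat -70°.
Square 5, 5: +5·2° lon, +5·1° lat → SW at lon 170°, lat -65°.
Subsquare i=8, i=8: +8·0.0833333° lon, +8·0.0416667° lat → SW at lon 170.667°, lat -64.6667°.
Cell spans 0.0833333° lon × 0.0416667° lat. Centre is SW corner plus half of each.
latitude 64.6458° S, longitude 170.7083° E.

64.6458° S, 170.7083° E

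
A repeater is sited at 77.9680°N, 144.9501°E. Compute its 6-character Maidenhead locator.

QQ27lx

Offset from 180°W / 90°S: lon 324.9501°, lat 167.9680°.
Field: 324.9501/20 → 16 → Q, 167.9680/10 → 16 → Q; chars QQ.
Square: 4.9501/2 → 2, 7.9680/1 → 7; chars 27.
Subsquare: 0.9501/0.0833333 → 11 → l, 0.9680/0.0416667 → 23 → x; chars lx.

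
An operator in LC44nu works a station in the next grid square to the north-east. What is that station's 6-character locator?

Longitude subsquare n = 13; +1 → 14 = o.
Latitude subsquare u = 20; +1 → 21 = v.

LC44ov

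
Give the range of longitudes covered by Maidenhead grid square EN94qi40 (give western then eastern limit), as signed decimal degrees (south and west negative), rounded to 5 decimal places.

-80.63333, -80.62500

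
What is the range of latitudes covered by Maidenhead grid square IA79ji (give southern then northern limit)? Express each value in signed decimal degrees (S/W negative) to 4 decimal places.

-80.6667, -80.6250

Field I=8, A=0: +8·20° lon, +0·10° lat → SW at lon -20°, lat -90°.
Square 7, 9: +7·2° lon, +9·1° lat → SW at lon -6°, lat -81°.
Subsquare j=9, i=8: +9·0.0833333° lon, +8·0.0416667° lat → SW at lon -5.25°, lat -80.6667°.
Cell spans 0.0833333° lon × 0.0416667° lat.
south -80.6667, north -80.6250.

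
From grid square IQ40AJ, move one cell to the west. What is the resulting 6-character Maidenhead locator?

IQ30xj

Longitude subsquare a = 0; −1 → -1, wraps to 23 = x, carry into square.
Longitude square 4; −1 → 3.
The latitude characters are unchanged.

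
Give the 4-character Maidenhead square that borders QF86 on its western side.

Longitude square 8; −1 → 7.
The latitude characters are unchanged.

QF76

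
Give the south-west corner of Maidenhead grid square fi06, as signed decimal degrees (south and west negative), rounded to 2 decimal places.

-4.00, -80.00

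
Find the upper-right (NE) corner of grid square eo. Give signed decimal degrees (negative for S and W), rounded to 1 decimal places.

60.0, -80.0

Field E=4, O=14: +4·20° lon, +14·10° lat → SW at lon -100°, lat 50°.
Cell spans 20° lon × 10° lat. NE corner is SW corner plus one full cell.
latitude 60.0, longitude -80.0.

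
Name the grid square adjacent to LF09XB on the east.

Longitude subsquare x = 23; +1 → 24, wraps to 0 = a, carry into square.
Longitude square 0; +1 → 1.
The latitude characters are unchanged.

LF19ab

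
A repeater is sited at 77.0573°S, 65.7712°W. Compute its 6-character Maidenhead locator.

Shift to the Maidenhead origin (180°W, 90°S): lon 114.2288, lat 12.9427.
Field: lon ⌊114.2288/20⌋ = 5 → F; lat ⌊12.9427/10⌋ = 1 → B.
Square: lon ⌊14.2288/2⌋ = 7; lat ⌊2.9427/1⌋ = 2.
Subsquare: lon ⌊0.2288/0.0833333⌋ = 2 → c; lat ⌊0.9427/0.0416667⌋ = 22 → w.

FB72cw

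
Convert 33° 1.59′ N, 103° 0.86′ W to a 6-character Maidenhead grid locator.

Offset from 180°W / 90°S: lon 76.9857°, lat 123.0265°.
Field: 76.9857/20 → 3 → D, 123.0265/10 → 12 → M; chars DM.
Square: 16.9857/2 → 8, 3.0265/1 → 3; chars 83.
Subsquare: 0.9857/0.0833333 → 11 → l, 0.0265/0.0416667 → 0 → a; chars la.

DM83la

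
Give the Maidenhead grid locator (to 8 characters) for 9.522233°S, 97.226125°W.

Offset from 180°W / 90°S: lon 82.77388°, lat 80.47777°.
Field: lon ⌊82.77388/20⌋ = 4 → E; lat ⌊80.47777/10⌋ = 8 → I.
Square: lon ⌊2.77388/2⌋ = 1; lat ⌊0.47777/1⌋ = 0.
Subsquare: lon ⌊0.77388/0.0833333⌋ = 9 → j; lat ⌊0.47777/0.0416667⌋ = 11 → l.
Extended square: lon ⌊0.02388/0.00833333⌋ = 2; lat ⌊0.01943/0.00416667⌋ = 4.

EI10jl24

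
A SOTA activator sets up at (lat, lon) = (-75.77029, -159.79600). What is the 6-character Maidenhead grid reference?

BB04cf

Add 180° to longitude and 90° to latitude: 20.2040, 14.2297.
Field (20°×10°, letters A–R): lon ⌊20.2040/20⌋ = 1 → B; lat ⌊14.2297/10⌋ = 1 → B.
Square (2°×1°, digits 0–9): lon ⌊0.2040/2⌋ = 0; lat ⌊4.2297/1⌋ = 4.
Subsquare (5′×2.5′, letters a–x): lon ⌊0.2040/0.0833333⌋ = 2 → c; lat ⌊0.2297/0.0416667⌋ = 5 → f.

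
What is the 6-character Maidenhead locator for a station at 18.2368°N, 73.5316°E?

MK68sf

Shift to the Maidenhead origin (180°W, 90°S): lon 253.5316, lat 108.2368.
Field: lon ⌊253.5316/20⌋ = 12 → M; lat ⌊108.2368/10⌋ = 10 → K.
Square: lon ⌊13.5316/2⌋ = 6; lat ⌊8.2368/1⌋ = 8.
Subsquare: lon ⌊1.5316/0.0833333⌋ = 18 → s; lat ⌊0.2368/0.0416667⌋ = 5 → f.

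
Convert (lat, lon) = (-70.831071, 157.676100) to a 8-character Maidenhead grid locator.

QB89ue10

Add 180° to longitude and 90° to latitude: 337.67610, 19.16893.
Field: lon ⌊337.67610/20⌋ = 16 → Q; lat ⌊19.16893/10⌋ = 1 → B.
Square: lon ⌊17.67610/2⌋ = 8; lat ⌊9.16893/1⌋ = 9.
Subsquare: lon ⌊1.67610/0.0833333⌋ = 20 → u; lat ⌊0.16893/0.0416667⌋ = 4 → e.
Extended square: lon ⌊0.00943/0.00833333⌋ = 1; lat ⌊0.00226/0.00416667⌋ = 0.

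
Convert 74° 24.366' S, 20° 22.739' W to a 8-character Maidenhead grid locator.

HB95to42

Add 180° to longitude and 90° to latitude: 159.62102, 15.59390.
Field: 159.62102/20 → 7 → H, 15.59390/10 → 1 → B; chars HB.
Square: 19.62102/2 → 9, 5.59390/1 → 5; chars 95.
Subsquare: 1.62102/0.0833333 → 19 → t, 0.59390/0.0416667 → 14 → o; chars to.
Extended square: 0.03768/0.00833333 → 4, 0.01057/0.00416667 → 2; chars 42.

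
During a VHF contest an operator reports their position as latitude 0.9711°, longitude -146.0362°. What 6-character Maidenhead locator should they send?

Shift to the Maidenhead origin (180°W, 90°S): lon 33.9638, lat 90.9711.
Field (20°×10°, letters A–R): lon ⌊33.9638/20⌋ = 1 → B; lat ⌊90.9711/10⌋ = 9 → J.
Square (2°×1°, digits 0–9): lon ⌊13.9638/2⌋ = 6; lat ⌊0.9711/1⌋ = 0.
Subsquare (5′×2.5′, letters a–x): lon ⌊1.9638/0.0833333⌋ = 23 → x; lat ⌊0.9711/0.0416667⌋ = 23 → x.

BJ60xx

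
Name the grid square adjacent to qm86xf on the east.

Longitude subsquare x = 23; +1 → 24, wraps to 0 = a, carry into square.
Longitude square 8; +1 → 9.
The latitude characters are unchanged.

QM96af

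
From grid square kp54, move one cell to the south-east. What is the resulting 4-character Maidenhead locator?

KP63

Longitude square 5; +1 → 6.
Latitude square 4; −1 → 3.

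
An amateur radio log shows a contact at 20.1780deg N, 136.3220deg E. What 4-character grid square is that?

PL80

Shift to the Maidenhead origin (180°W, 90°S): lon 316.32, lat 110.18.
Field: 316.32/20 → 15 → P, 110.18/10 → 11 → L; chars PL.
Square: 16.32/2 → 8, 0.18/1 → 0; chars 80.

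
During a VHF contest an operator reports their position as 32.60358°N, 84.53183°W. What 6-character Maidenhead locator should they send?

EM72ro

Add 180° to longitude and 90° to latitude: 95.4682, 122.6036.
Field: 95.4682/20 → 4 → E, 122.6036/10 → 12 → M; chars EM.
Square: 15.4682/2 → 7, 2.6036/1 → 2; chars 72.
Subsquare: 1.4682/0.0833333 → 17 → r, 0.6036/0.0416667 → 14 → o; chars ro.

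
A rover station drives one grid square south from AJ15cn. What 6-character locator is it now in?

AJ15cm

Latitude subsquare n = 13; −1 → 12 = m.
The longitude characters are unchanged.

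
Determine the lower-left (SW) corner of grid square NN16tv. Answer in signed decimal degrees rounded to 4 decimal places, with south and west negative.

46.8750, 83.5833

Field N=13, N=13: +13·20° lon, +13·10° lat → SW at lon 80°, lat 40°.
Square 1, 6: +1·2° lon, +6·1° lat → SW at lon 82°, lat 46°.
Subsquare t=19, v=21: +19·0.0833333° lon, +21·0.0416667° lat → SW at lon 83.5833°, lat 46.875°.
latitude 46.8750, longitude 83.5833.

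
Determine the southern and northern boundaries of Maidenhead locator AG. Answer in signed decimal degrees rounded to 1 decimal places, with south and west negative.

-30.0, -20.0

Field A=0, G=6: +0·20° lon, +6·10° lat → SW at lon -180°, lat -30°.
Cell spans 20° lon × 10° lat.
south -30.0, north -20.0.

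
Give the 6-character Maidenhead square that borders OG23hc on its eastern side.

Longitude subsquare h = 7; +1 → 8 = i.
The latitude characters are unchanged.

OG23ic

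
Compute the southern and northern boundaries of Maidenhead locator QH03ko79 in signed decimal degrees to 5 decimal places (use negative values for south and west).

Field Q=16, H=7: +16·20° lon, +7·10° lat → SW at lon 140°, lat -20°.
Square 0, 3: +0·2° lon, +3·1° lat → SW at lon 140°, lat -17°.
Subsquare k=10, o=14: +10·0.0833333° lon, +14·0.0416667° lat → SW at lon 140.833°, lat -16.4167°.
Extended square 7, 9: +7·0.00833333° lon, +9·0.00416667° lat → SW at lon 140.892°, lat -16.3792°.
Cell spans 0.00833333° lon × 0.00416667° lat.
south -16.37917, north -16.37500.

-16.37917, -16.37500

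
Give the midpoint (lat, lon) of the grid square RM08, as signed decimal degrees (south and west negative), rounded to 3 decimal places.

38.500, 161.000

Field R=17, M=12: +17·20° lon, +12·10° lat → SW at lon 160°, lat 30°.
Square 0, 8: +0·2° lon, +8·1° lat → SW at lon 160°, lat 38°.
Cell spans 2° lon × 1° lat. Centre is SW corner plus half of each.
latitude 38.500, longitude 161.000.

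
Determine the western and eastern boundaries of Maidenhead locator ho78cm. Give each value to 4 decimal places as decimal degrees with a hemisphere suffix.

25.8333° W, 25.7500° W

Field H=7, O=14: +7·20° lon, +14·10° lat → SW at lon -40°, lat 50°.
Square 7, 8: +7·2° lon, +8·1° lat → SW at lon -26°, lat 58°.
Subsquare c=2, m=12: +2·0.0833333° lon, +12·0.0416667° lat → SW at lon -25.8333°, lat 58.5°.
Cell spans 0.0833333° lon × 0.0416667° lat.
west 25.8333° W, east 25.7500° W.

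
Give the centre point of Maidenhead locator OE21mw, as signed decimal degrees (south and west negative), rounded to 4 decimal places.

-48.0625, 105.0417

Field O=14, E=4: +14·20° lon, +4·10° lat → SW at lon 100°, lat -50°.
Square 2, 1: +2·2° lon, +1·1° lat → SW at lon 104°, lat -49°.
Subsquare m=12, w=22: +12·0.0833333° lon, +22·0.0416667° lat → SW at lon 105°, lat -48.0833°.
Cell spans 0.0833333° lon × 0.0416667° lat. Centre is SW corner plus half of each.
latitude -48.0625, longitude 105.0417.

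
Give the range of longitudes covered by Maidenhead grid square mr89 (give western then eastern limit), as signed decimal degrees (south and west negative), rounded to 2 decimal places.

76.00, 78.00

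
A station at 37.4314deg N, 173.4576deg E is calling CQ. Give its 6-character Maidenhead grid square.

RM67rk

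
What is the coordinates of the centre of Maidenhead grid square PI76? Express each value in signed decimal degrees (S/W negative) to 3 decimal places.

-3.500, 135.000

Field P=15, I=8: +15·20° lon, +8·10° lat → SW at lon 120°, lat -10°.
Square 7, 6: +7·2° lon, +6·1° lat → SW at lon 134°, lat -4°.
Cell spans 2° lon × 1° lat. Centre is SW corner plus half of each.
latitude -3.500, longitude 135.000.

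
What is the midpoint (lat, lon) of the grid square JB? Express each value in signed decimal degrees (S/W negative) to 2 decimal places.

-75.00, 10.00

Field J=9, B=1: +9·20° lon, +1·10° lat → SW at lon 0°, lat -80°.
Cell spans 20° lon × 10° lat. Centre is SW corner plus half of each.
latitude -75.00, longitude 10.00.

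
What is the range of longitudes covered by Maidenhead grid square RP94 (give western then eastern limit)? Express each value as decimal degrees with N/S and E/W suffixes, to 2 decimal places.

178.00° E, 180.00° E

Field R=17, P=15: +17·20° lon, +15·10° lat → SW at lon 160°, lat 60°.
Square 9, 4: +9·2° lon, +4·1° lat → SW at lon 178°, lat 64°.
Cell spans 2° lon × 1° lat.
west 178.00° E, east 180.00° E.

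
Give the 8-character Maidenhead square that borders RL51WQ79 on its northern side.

Latitude extended square 9; +1 → 10, wraps to 0, carry into subsquare.
Latitude subsquare q = 16; +1 → 17 = r.
The longitude characters are unchanged.

RL51wr70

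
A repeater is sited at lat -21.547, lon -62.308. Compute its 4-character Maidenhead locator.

Offset from 180°W / 90°S: lon 117.69°, lat 68.45°.
Field: lon ⌊117.69/20⌋ = 5 → F; lat ⌊68.45/10⌋ = 6 → G.
Square: lon ⌊17.69/2⌋ = 8; lat ⌊8.45/1⌋ = 8.

FG88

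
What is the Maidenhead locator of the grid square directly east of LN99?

Longitude square 9; +1 → 10, wraps to 0, carry into field.
Longitude field L = 11; +1 → 12 = M.
The latitude characters are unchanged.

MN09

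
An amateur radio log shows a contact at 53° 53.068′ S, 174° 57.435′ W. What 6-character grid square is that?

Add 180° to longitude and 90° to latitude: 5.0428, 36.1155.
Field (20°×10°, letters A–R): lon ⌊5.0428/20⌋ = 0 → A; lat ⌊36.1155/10⌋ = 3 → D.
Square (2°×1°, digits 0–9): lon ⌊5.0428/2⌋ = 2; lat ⌊6.1155/1⌋ = 6.
Subsquare (5′×2.5′, letters a–x): lon ⌊1.0428/0.0833333⌋ = 12 → m; lat ⌊0.1155/0.0416667⌋ = 2 → c.

AD26mc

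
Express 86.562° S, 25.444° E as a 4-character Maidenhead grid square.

Shift to the Maidenhead origin (180°W, 90°S): lon 205.44, lat 3.44.
Field: 205.44/20 → 10 → K, 3.44/10 → 0 → A; chars KA.
Square: 5.44/2 → 2, 3.44/1 → 3; chars 23.

KA23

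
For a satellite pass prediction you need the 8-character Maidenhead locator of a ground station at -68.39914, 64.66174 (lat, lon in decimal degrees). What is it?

Offset from 180°W / 90°S: lon 244.66174°, lat 21.60086°.
Field (20°×10°, letters A–R): lon ⌊244.66174/20⌋ = 12 → M; lat ⌊21.60086/10⌋ = 2 → C.
Square (2°×1°, digits 0–9): lon ⌊4.66174/2⌋ = 2; lat ⌊1.60086/1⌋ = 1.
Subsquare (5′×2.5′, letters a–x): lon ⌊0.66174/0.0833333⌋ = 7 → h; lat ⌊0.60086/0.0416667⌋ = 14 → o.
Extended square (30″×15″, digits 0–9): lon ⌊0.07841/0.00833333⌋ = 9; lat ⌊0.01753/0.00416667⌋ = 4.

MC21ho94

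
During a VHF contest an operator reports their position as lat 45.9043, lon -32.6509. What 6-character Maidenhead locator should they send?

HN35qv

Add 180° to longitude and 90° to latitude: 147.3491, 135.9043.
Field (20°×10°, letters A–R): 147.3491/20 → 7 → H, 135.9043/10 → 13 → N; chars HN.
Square (2°×1°, digits 0–9): 7.3491/2 → 3, 5.9043/1 → 5; chars 35.
Subsquare (5′×2.5′, letters a–x): 1.3491/0.0833333 → 16 → q, 0.9043/0.0416667 → 21 → v; chars qv.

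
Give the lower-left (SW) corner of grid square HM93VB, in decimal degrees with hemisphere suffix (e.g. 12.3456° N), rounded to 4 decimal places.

33.0417° N, 20.2500° W

Field H=7, M=12: +7·20° lon, +12·10° lat → SW at lon -40°, lat 30°.
Square 9, 3: +9·2° lon, +3·1° lat → SW at lon -22°, lat 33°.
Subsquare v=21, b=1: +21·0.0833333° lon, +1·0.0416667° lat → SW at lon -20.25°, lat 33.0417°.
latitude 33.0417° N, longitude 20.2500° W.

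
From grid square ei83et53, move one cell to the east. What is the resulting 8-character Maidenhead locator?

EI83et63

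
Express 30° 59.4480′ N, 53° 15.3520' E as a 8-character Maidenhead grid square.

Shift to the Maidenhead origin (180°W, 90°S): lon 233.25587, lat 120.99080.
Field: lon ⌊233.25587/20⌋ = 11 → L; lat ⌊120.99080/10⌋ = 12 → M.
Square: lon ⌊13.25587/2⌋ = 6; lat ⌊0.99080/1⌋ = 0.
Subsquare: lon ⌊1.25587/0.0833333⌋ = 15 → p; lat ⌊0.99080/0.0416667⌋ = 23 → x.
Extended square: lon ⌊0.00587/0.00833333⌋ = 0; lat ⌊0.03247/0.00416667⌋ = 7.

LM60px07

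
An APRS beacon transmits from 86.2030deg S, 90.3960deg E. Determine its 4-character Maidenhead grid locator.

Add 180° to longitude and 90° to latitude: 270.40, 3.80.
Field: lon ⌊270.40/20⌋ = 13 → N; lat ⌊3.80/10⌋ = 0 → A.
Square: lon ⌊10.40/2⌋ = 5; lat ⌊3.80/1⌋ = 3.

NA53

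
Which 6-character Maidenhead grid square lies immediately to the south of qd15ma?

QD14mx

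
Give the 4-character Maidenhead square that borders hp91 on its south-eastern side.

IP00

Longitude square 9; +1 → 10, wraps to 0, carry into field.
Longitude field H = 7; +1 → 8 = I.
Latitude square 1; −1 → 0.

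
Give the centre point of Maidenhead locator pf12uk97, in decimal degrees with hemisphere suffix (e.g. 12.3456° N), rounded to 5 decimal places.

Field P=15, F=5: +15·20° lon, +5·10° lat → SW at lon 120°, lat -40°.
Square 1, 2: +1·2° lon, +2·1° lat → SW at lon 122°, lat -38°.
Subsquare u=20, k=10: +20·0.0833333° lon, +10·0.0416667° lat → SW at lon 123.667°, lat -37.5833°.
Extended square 9, 7: +9·0.00833333° lon, +7·0.00416667° lat → SW at lon 123.742°, lat -37.5542°.
Cell spans 0.00833333° lon × 0.00416667° lat. Centre is SW corner plus half of each.
latitude 37.55208° S, longitude 123.74583° E.

37.55208° S, 123.74583° E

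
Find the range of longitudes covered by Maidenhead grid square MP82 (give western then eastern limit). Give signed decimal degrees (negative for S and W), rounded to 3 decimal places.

Field M=12, P=15: +12·20° lon, +15·10° lat → SW at lon 60°, lat 60°.
Square 8, 2: +8·2° lon, +2·1° lat → SW at lon 76°, lat 62°.
Cell spans 2° lon × 1° lat.
west 76.000, east 78.000.

76.000, 78.000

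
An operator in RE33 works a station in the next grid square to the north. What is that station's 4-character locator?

RE34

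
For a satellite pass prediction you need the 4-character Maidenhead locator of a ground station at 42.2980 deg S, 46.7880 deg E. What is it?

Add 180° to longitude and 90° to latitude: 226.79, 47.70.
Field (20°×10°, letters A–R): lon ⌊226.79/20⌋ = 11 → L; lat ⌊47.70/10⌋ = 4 → E.
Square (2°×1°, digits 0–9): lon ⌊6.79/2⌋ = 3; lat ⌊7.70/1⌋ = 7.

LE37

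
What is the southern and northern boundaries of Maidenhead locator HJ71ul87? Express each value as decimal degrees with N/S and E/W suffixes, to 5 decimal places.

1.48750° N, 1.49167° N

Field H=7, J=9: +7·20° lon, +9·10° lat → SW at lon -40°, lat 0°.
Square 7, 1: +7·2° lon, +1·1° lat → SW at lon -26°, lat 1°.
Subsquare u=20, l=11: +20·0.0833333° lon, +11·0.0416667° lat → SW at lon -24.3333°, lat 1.45833°.
Extended square 8, 7: +8·0.00833333° lon, +7·0.00416667° lat → SW at lon -24.2667°, lat 1.4875°.
Cell spans 0.00833333° lon × 0.00416667° lat.
south 1.48750° N, north 1.49167° N.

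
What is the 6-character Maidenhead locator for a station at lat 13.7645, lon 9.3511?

JK43qs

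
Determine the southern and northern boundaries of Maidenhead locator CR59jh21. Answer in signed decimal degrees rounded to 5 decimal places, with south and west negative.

89.29583, 89.30000

Field C=2, R=17: +2·20° lon, +17·10° lat → SW at lon -140°, lat 80°.
Square 5, 9: +5·2° lon, +9·1° lat → SW at lon -130°, lat 89°.
Subsquare j=9, h=7: +9·0.0833333° lon, +7·0.0416667° lat → SW at lon -129.25°, lat 89.2917°.
Extended square 2, 1: +2·0.00833333° lon, +1·0.00416667° lat → SW at lon -129.233°, lat 89.2958°.
Cell spans 0.00833333° lon × 0.00416667° lat.
south 89.29583, north 89.30000.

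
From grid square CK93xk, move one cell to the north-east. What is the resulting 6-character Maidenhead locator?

DK03al

Longitude subsquare x = 23; +1 → 24, wraps to 0 = a, carry into square.
Longitude square 9; +1 → 10, wraps to 0, carry into field.
Longitude field C = 2; +1 → 3 = D.
Latitude subsquare k = 10; +1 → 11 = l.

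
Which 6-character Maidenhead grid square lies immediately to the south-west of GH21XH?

GH21wg

Longitude subsquare x = 23; −1 → 22 = w.
Latitude subsquare h = 7; −1 → 6 = g.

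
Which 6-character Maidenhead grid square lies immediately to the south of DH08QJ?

Latitude subsquare j = 9; −1 → 8 = i.
The longitude characters are unchanged.

DH08qi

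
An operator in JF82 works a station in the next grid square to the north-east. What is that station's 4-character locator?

JF93

Longitude square 8; +1 → 9.
Latitude square 2; +1 → 3.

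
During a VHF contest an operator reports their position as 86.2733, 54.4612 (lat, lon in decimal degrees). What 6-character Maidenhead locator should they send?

Add 180° to longitude and 90° to latitude: 234.4612, 176.2733.
Field: 234.4612/20 → 11 → L, 176.2733/10 → 17 → R; chars LR.
Square: 14.4612/2 → 7, 6.2733/1 → 6; chars 76.
Subsquare: 0.4612/0.0833333 → 5 → f, 0.2733/0.0416667 → 6 → g; chars fg.

LR76fg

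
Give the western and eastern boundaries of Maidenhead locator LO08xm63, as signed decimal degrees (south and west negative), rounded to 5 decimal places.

Field L=11, O=14: +11·20° lon, +14·10° lat → SW at lon 40°, lat 50°.
Square 0, 8: +0·2° lon, +8·1° lat → SW at lon 40°, lat 58°.
Subsquare x=23, m=12: +23·0.0833333° lon, +12·0.0416667° lat → SW at lon 41.9167°, lat 58.5°.
Extended square 6, 3: +6·0.00833333° lon, +3·0.00416667° lat → SW at lon 41.9667°, lat 58.5125°.
Cell spans 0.00833333° lon × 0.00416667° lat.
west 41.96667, east 41.97500.

41.96667, 41.97500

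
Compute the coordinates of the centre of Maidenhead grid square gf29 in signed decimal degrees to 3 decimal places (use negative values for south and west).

Field G=6, F=5: +6·20° lon, +5·10° lat → SW at lon -60°, lat -40°.
Square 2, 9: +2·2° lon, +9·1° lat → SW at lon -56°, lat -31°.
Cell spans 2° lon × 1° lat. Centre is SW corner plus half of each.
latitude -30.500, longitude -55.000.

-30.500, -55.000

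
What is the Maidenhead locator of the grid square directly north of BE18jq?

Latitude subsquare q = 16; +1 → 17 = r.
The longitude characters are unchanged.

BE18jr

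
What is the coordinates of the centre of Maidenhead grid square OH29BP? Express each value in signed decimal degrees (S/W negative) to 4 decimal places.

-10.3542, 104.1250

Field O=14, H=7: +14·20° lon, +7·10° lat → SW at lon 100°, lat -20°.
Square 2, 9: +2·2° lon, +9·1° lat → SW at lon 104°, lat -11°.
Subsquare b=1, p=15: +1·0.0833333° lon, +15·0.0416667° lat → SW at lon 104.083°, lat -10.375°.
Cell spans 0.0833333° lon × 0.0416667° lat. Centre is SW corner plus half of each.
latitude -10.3542, longitude 104.1250.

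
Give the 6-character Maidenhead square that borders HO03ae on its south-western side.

GO93xd

Longitude subsquare a = 0; −1 → -1, wraps to 23 = x, carry into square.
Longitude square 0; −1 → -1, wraps to 9, carry into field.
Longitude field H = 7; −1 → 6 = G.
Latitude subsquare e = 4; −1 → 3 = d.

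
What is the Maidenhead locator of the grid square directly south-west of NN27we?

NN27vd

Longitude subsquare w = 22; −1 → 21 = v.
Latitude subsquare e = 4; −1 → 3 = d.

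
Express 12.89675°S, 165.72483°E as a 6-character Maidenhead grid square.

Add 180° to longitude and 90° to latitude: 345.7248, 77.1033.
Field: 345.7248/20 → 17 → R, 77.1033/10 → 7 → H; chars RH.
Square: 5.7248/2 → 2, 7.1033/1 → 7; chars 27.
Subsquare: 1.7248/0.0833333 → 20 → u, 0.1033/0.0416667 → 2 → c; chars uc.

RH27uc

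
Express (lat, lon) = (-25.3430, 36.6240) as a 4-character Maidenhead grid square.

KG84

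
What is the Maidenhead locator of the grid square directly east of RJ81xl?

Longitude subsquare x = 23; +1 → 24, wraps to 0 = a, carry into square.
Longitude square 8; +1 → 9.
The latitude characters are unchanged.

RJ91al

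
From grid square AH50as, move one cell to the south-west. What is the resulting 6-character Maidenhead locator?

AH40xr

Longitude subsquare a = 0; −1 → -1, wraps to 23 = x, carry into square.
Longitude square 5; −1 → 4.
Latitude subsquare s = 18; −1 → 17 = r.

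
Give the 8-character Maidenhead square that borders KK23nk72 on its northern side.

KK23nk73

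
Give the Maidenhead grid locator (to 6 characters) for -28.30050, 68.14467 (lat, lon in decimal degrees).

Add 180° to longitude and 90° to latitude: 248.1447, 61.6995.
Field: lon ⌊248.1447/20⌋ = 12 → M; lat ⌊61.6995/10⌋ = 6 → G.
Square: lon ⌊8.1447/2⌋ = 4; lat ⌊1.6995/1⌋ = 1.
Subsquare: lon ⌊0.1447/0.0833333⌋ = 1 → b; lat ⌊0.6995/0.0416667⌋ = 16 → q.

MG41bq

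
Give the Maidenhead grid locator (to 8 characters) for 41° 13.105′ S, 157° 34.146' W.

BE18fs17

Offset from 180°W / 90°S: lon 22.43090°, lat 48.78158°.
Field (20°×10°, letters A–R): 22.43090/20 → 1 → B, 48.78158/10 → 4 → E; chars BE.
Square (2°×1°, digits 0–9): 2.43090/2 → 1, 8.78158/1 → 8; chars 18.
Subsquare (5′×2.5′, letters a–x): 0.43090/0.0833333 → 5 → f, 0.78158/0.0416667 → 18 → s; chars fs.
Extended square (30″×15″, digits 0–9): 0.01423/0.00833333 → 1, 0.03158/0.00416667 → 7; chars 17.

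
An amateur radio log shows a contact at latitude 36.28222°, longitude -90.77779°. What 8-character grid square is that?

EM46og67

Shift to the Maidenhead origin (180°W, 90°S): lon 89.22221, lat 126.28222.
Field (20°×10°, letters A–R): lon ⌊89.22221/20⌋ = 4 → E; lat ⌊126.28222/10⌋ = 12 → M.
Square (2°×1°, digits 0–9): lon ⌊9.22221/2⌋ = 4; lat ⌊6.28222/1⌋ = 6.
Subsquare (5′×2.5′, letters a–x): lon ⌊1.22221/0.0833333⌋ = 14 → o; lat ⌊0.28222/0.0416667⌋ = 6 → g.
Extended square (30″×15″, digits 0–9): lon ⌊0.05554/0.00833333⌋ = 6; lat ⌊0.03222/0.00416667⌋ = 7.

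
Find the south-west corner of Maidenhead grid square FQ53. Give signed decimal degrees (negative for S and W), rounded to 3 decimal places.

73.000, -70.000

Field F=5, Q=16: +5·20° lon, +16·10° lat → SW at lon -80°, lat 70°.
Square 5, 3: +5·2° lon, +3·1° lat → SW at lon -70°, lat 73°.
latitude 73.000, longitude -70.000.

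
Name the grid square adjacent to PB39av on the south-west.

PB29xu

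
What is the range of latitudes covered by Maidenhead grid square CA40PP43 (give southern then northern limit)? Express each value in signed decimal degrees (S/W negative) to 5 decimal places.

-89.36250, -89.35833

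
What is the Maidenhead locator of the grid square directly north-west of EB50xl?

Longitude subsquare x = 23; −1 → 22 = w.
Latitude subsquare l = 11; +1 → 12 = m.

EB50wm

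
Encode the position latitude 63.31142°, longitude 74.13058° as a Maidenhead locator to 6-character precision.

MP73bh

Shift to the Maidenhead origin (180°W, 90°S): lon 254.1306, lat 153.3114.
Field: lon ⌊254.1306/20⌋ = 12 → M; lat ⌊153.3114/10⌋ = 15 → P.
Square: lon ⌊14.1306/2⌋ = 7; lat ⌊3.3114/1⌋ = 3.
Subsquare: lon ⌊0.1306/0.0833333⌋ = 1 → b; lat ⌊0.3114/0.0416667⌋ = 7 → h.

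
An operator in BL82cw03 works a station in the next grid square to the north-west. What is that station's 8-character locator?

Longitude extended square 0; −1 → -1, wraps to 9, carry into subsquare.
Longitude subsquare c = 2; −1 → 1 = b.
Latitude extended square 3; +1 → 4.

BL82bw94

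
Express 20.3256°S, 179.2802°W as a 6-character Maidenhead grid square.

AG09iq

Add 180° to longitude and 90° to latitude: 0.7198, 69.6744.
Field: 0.7198/20 → 0 → A, 69.6744/10 → 6 → G; chars AG.
Square: 0.7198/2 → 0, 9.6744/1 → 9; chars 09.
Subsquare: 0.7198/0.0833333 → 8 → i, 0.6744/0.0416667 → 16 → q; chars iq.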